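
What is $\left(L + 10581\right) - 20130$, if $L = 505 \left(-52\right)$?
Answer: $-35809$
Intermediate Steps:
$L = -26260$
$\left(L + 10581\right) - 20130 = \left(-26260 + 10581\right) - 20130 = -15679 - 20130 = -35809$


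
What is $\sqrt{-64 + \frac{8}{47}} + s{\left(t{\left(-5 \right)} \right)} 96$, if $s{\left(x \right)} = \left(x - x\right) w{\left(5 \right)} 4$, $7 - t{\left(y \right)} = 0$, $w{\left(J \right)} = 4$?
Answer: $\frac{10 i \sqrt{1410}}{47} \approx 7.9894 i$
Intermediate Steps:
$t{\left(y \right)} = 7$ ($t{\left(y \right)} = 7 - 0 = 7 + 0 = 7$)
$s{\left(x \right)} = 0$ ($s{\left(x \right)} = \left(x - x\right) 4 \cdot 4 = 0 \cdot 4 \cdot 4 = 0 \cdot 4 = 0$)
$\sqrt{-64 + \frac{8}{47}} + s{\left(t{\left(-5 \right)} \right)} 96 = \sqrt{-64 + \frac{8}{47}} + 0 \cdot 96 = \sqrt{-64 + 8 \cdot \frac{1}{47}} + 0 = \sqrt{-64 + \frac{8}{47}} + 0 = \sqrt{- \frac{3000}{47}} + 0 = \frac{10 i \sqrt{1410}}{47} + 0 = \frac{10 i \sqrt{1410}}{47}$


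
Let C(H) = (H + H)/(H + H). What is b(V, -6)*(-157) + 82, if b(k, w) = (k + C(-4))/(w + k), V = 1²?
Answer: 724/5 ≈ 144.80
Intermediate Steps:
V = 1
C(H) = 1 (C(H) = (2*H)/((2*H)) = (2*H)*(1/(2*H)) = 1)
b(k, w) = (1 + k)/(k + w) (b(k, w) = (k + 1)/(w + k) = (1 + k)/(k + w))
b(V, -6)*(-157) + 82 = ((1 + 1)/(1 - 6))*(-157) + 82 = (2/(-5))*(-157) + 82 = -⅕*2*(-157) + 82 = -⅖*(-157) + 82 = 314/5 + 82 = 724/5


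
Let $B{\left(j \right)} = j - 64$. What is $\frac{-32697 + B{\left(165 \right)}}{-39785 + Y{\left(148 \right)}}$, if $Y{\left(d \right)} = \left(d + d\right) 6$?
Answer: $\frac{32596}{38009} \approx 0.85759$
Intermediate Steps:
$Y{\left(d \right)} = 12 d$ ($Y{\left(d \right)} = 2 d 6 = 12 d$)
$B{\left(j \right)} = -64 + j$
$\frac{-32697 + B{\left(165 \right)}}{-39785 + Y{\left(148 \right)}} = \frac{-32697 + \left(-64 + 165\right)}{-39785 + 12 \cdot 148} = \frac{-32697 + 101}{-39785 + 1776} = - \frac{32596}{-38009} = \left(-32596\right) \left(- \frac{1}{38009}\right) = \frac{32596}{38009}$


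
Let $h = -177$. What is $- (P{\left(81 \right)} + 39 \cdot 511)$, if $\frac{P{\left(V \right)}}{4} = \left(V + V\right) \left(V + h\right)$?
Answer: $42279$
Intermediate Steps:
$P{\left(V \right)} = 8 V \left(-177 + V\right)$ ($P{\left(V \right)} = 4 \left(V + V\right) \left(V - 177\right) = 4 \cdot 2 V \left(-177 + V\right) = 8 V \left(-177 + V\right)$)
$- (P{\left(81 \right)} + 39 \cdot 511) = - (8 \cdot 81 \left(-177 + 81\right) + 39 \cdot 511) = - (8 \cdot 81 \left(-96\right) + 19929) = - (-62208 + 19929) = \left(-1\right) \left(-42279\right) = 42279$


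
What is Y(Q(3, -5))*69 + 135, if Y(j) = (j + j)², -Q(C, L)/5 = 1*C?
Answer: 62235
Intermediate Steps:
Q(C, L) = -5*C
Y(j) = 4*j² (Y(j) = (2*j)² = 4*j²)
Y(Q(3, -5))*69 + 135 = (4*(-5*3)²)*69 + 135 = (4*(-15)²)*69 + 135 = (4*225)*69 + 135 = 900*69 + 135 = 62100 + 135 = 62235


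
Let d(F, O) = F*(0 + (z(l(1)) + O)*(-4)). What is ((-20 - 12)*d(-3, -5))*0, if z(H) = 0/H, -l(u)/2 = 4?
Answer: 0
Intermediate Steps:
l(u) = -8 (l(u) = -2*4 = -8)
z(H) = 0
d(F, O) = -4*F*O (d(F, O) = F*(0 + (0 + O)*(-4)) = F*(0 + O*(-4)) = F*(0 - 4*O) = F*(-4*O) = -4*F*O)
((-20 - 12)*d(-3, -5))*0 = ((-20 - 12)*(-4*(-3)*(-5)))*0 = -32*(-60)*0 = 1920*0 = 0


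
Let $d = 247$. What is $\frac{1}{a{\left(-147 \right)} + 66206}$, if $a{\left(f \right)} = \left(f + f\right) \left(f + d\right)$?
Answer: $\frac{1}{36806} \approx 2.7169 \cdot 10^{-5}$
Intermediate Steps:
$a{\left(f \right)} = 2 f \left(247 + f\right)$ ($a{\left(f \right)} = \left(f + f\right) \left(f + 247\right) = 2 f \left(247 + f\right)$)
$\frac{1}{a{\left(-147 \right)} + 66206} = \frac{1}{2 \left(-147\right) \left(247 - 147\right) + 66206} = \frac{1}{2 \left(-147\right) 100 + 66206} = \frac{1}{-29400 + 66206} = \frac{1}{36806}$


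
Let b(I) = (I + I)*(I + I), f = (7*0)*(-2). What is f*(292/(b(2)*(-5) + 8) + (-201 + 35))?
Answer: 0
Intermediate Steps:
f = 0 (f = 0*(-2) = 0)
b(I) = 4*I² (b(I) = (2*I)*(2*I) = 4*I²)
f*(292/(b(2)*(-5) + 8) + (-201 + 35)) = 0*(292/((4*2²)*(-5) + 8) + (-201 + 35)) = 0*(292/((4*4)*(-5) + 8) - 166) = 0*(292/(16*(-5) + 8) - 166) = 0*(292/(-80 + 8) - 166) = 0*(292/(-72) - 166) = 0*(292*(-1/72) - 166) = 0*(-73/18 - 166) = 0*(-3061/18) = 0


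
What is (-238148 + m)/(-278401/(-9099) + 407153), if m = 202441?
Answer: -324897993/3704963548 ≈ -0.087693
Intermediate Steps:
(-238148 + m)/(-278401/(-9099) + 407153) = (-238148 + 202441)/(-278401/(-9099) + 407153) = -35707/(-278401*(-1/9099) + 407153) = -35707/(278401/9099 + 407153) = -35707/3704963548/9099 = -35707*9099/3704963548 = -324897993/3704963548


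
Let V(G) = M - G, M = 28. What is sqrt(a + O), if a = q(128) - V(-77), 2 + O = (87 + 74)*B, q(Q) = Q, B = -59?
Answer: I*sqrt(9478) ≈ 97.355*I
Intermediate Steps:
V(G) = 28 - G
O = -9501 (O = -2 + (87 + 74)*(-59) = -2 + 161*(-59) = -2 - 9499 = -9501)
a = 23 (a = 128 - (28 - 1*(-77)) = 128 - (28 + 77) = 128 - 1*105 = 128 - 105 = 23)
sqrt(a + O) = sqrt(23 - 9501) = sqrt(-9478) = I*sqrt(9478)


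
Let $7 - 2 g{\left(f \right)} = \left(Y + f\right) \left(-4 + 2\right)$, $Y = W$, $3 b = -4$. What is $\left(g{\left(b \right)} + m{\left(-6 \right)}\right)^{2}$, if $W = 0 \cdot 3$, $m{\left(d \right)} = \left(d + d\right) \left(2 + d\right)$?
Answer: $\frac{90601}{36} \approx 2516.7$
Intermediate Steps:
$b = - \frac{4}{3}$ ($b = \frac{1}{3} \left(-4\right) = - \frac{4}{3} \approx -1.3333$)
$m{\left(d \right)} = 2 d \left(2 + d\right)$
$W = 0$
$Y = 0$
$g{\left(f \right)} = \frac{7}{2} + f$ ($g{\left(f \right)} = \frac{7}{2} - \frac{\left(0 + f\right) \left(-4 + 2\right)}{2} = \frac{7}{2} - \frac{f \left(-2\right)}{2} = \frac{7}{2} - \frac{\left(-2\right) f}{2} = \frac{7}{2} + f$)
$\left(g{\left(b \right)} + m{\left(-6 \right)}\right)^{2} = \left(\left(\frac{7}{2} - \frac{4}{3}\right) + 2 \left(-6\right) \left(2 - 6\right)\right)^{2} = \left(\frac{13}{6} + 2 \left(-6\right) \left(-4\right)\right)^{2} = \left(\frac{13}{6} + 48\right)^{2} = \left(\frac{301}{6}\right)^{2} = \frac{90601}{36}$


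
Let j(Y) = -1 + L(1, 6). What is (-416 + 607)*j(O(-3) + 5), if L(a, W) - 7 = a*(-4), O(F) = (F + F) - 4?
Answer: 382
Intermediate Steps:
O(F) = -4 + 2*F (O(F) = 2*F - 4 = -4 + 2*F)
L(a, W) = 7 - 4*a (L(a, W) = 7 + a*(-4) = 7 - 4*a)
j(Y) = 2 (j(Y) = -1 + (7 - 4*1) = -1 + (7 - 4) = -1 + 3 = 2)
(-416 + 607)*j(O(-3) + 5) = (-416 + 607)*2 = 191*2 = 382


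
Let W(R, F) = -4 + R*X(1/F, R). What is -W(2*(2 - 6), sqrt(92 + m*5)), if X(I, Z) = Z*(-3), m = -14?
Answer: 196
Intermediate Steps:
X(I, Z) = -3*Z
W(R, F) = -4 - 3*R**2 (W(R, F) = -4 + R*(-3*R) = -4 - 3*R**2)
-W(2*(2 - 6), sqrt(92 + m*5)) = -(-4 - 3*4*(2 - 6)**2) = -(-4 - 3*(2*(-4))**2) = -(-4 - 3*(-8)**2) = -(-4 - 3*64) = -(-4 - 192) = -1*(-196) = 196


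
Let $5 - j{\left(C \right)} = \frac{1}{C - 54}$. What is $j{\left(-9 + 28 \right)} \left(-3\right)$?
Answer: $- \frac{528}{35} \approx -15.086$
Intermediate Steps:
$j{\left(C \right)} = 5 - \frac{1}{-54 + C}$ ($j{\left(C \right)} = 5 - \frac{1}{C - 54} = 5 - \frac{1}{-54 + C}$)
$j{\left(-9 + 28 \right)} \left(-3\right) = \frac{-271 + 5 \left(-9 + 28\right)}{-54 + \left(-9 + 28\right)} \left(-3\right) = \frac{-271 + 5 \cdot 19}{-54 + 19} \left(-3\right) = \frac{-271 + 95}{-35} \left(-3\right) = \left(- \frac{1}{35}\right) \left(-176\right) \left(-3\right) = \frac{176}{35} \left(-3\right) = - \frac{528}{35}$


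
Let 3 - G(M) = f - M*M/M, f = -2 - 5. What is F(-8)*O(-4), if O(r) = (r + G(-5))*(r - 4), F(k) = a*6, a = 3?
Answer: -144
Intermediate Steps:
F(k) = 18 (F(k) = 3*6 = 18)
f = -7
G(M) = 10 + M (G(M) = 3 - (-7 - M*M/M) = 3 - (-7 - M²/M) = 3 - (-7 - M) = 3 + (7 + M) = 10 + M)
O(r) = (-4 + r)*(5 + r) (O(r) = (r + (10 - 5))*(r - 4) = (r + 5)*(-4 + r) = (5 + r)*(-4 + r) = (-4 + r)*(5 + r))
F(-8)*O(-4) = 18*(-20 - 4 + (-4)²) = 18*(-20 - 4 + 16) = 18*(-8) = -144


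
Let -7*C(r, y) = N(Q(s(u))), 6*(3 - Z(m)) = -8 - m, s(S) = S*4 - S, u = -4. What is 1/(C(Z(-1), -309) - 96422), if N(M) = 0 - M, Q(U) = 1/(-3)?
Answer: -21/2024863 ≈ -1.0371e-5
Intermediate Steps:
s(S) = 3*S (s(S) = 4*S - S = 3*S)
Z(m) = 13/3 + m/6 (Z(m) = 3 - (-8 - m)/6 = 3 + (4/3 + m/6) = 13/3 + m/6)
Q(U) = -⅓
N(M) = -M
C(r, y) = -1/21 (C(r, y) = -(-1)*(-1)/(7*3) = -⅐*⅓ = -1/21)
1/(C(Z(-1), -309) - 96422) = 1/(-1/21 - 96422) = 1/(-2024863/21) = -21/2024863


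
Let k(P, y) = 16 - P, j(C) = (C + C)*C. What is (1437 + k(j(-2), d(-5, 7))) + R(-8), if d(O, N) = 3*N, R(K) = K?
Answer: 1437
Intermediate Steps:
j(C) = 2*C² (j(C) = (2*C)*C = 2*C²)
(1437 + k(j(-2), d(-5, 7))) + R(-8) = (1437 + (16 - 2*(-2)²)) - 8 = (1437 + (16 - 2*4)) - 8 = (1437 + (16 - 1*8)) - 8 = (1437 + (16 - 8)) - 8 = (1437 + 8) - 8 = 1445 - 8 = 1437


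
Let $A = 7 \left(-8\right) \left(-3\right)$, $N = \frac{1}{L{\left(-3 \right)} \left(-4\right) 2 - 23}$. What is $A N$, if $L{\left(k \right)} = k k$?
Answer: $- \frac{168}{95} \approx -1.7684$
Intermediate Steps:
$L{\left(k \right)} = k^{2}$
$N = - \frac{1}{95}$ ($N = \frac{1}{\left(-3\right)^{2} \left(-4\right) 2 - 23} = \frac{1}{9 \left(-4\right) 2 - 23} = \frac{1}{\left(-36\right) 2 - 23} = \frac{1}{-72 - 23} = \frac{1}{-95} = - \frac{1}{95} \approx -0.010526$)
$A = 168$ ($A = \left(-56\right) \left(-3\right) = 168$)
$A N = 168 \left(- \frac{1}{95}\right) = - \frac{168}{95}$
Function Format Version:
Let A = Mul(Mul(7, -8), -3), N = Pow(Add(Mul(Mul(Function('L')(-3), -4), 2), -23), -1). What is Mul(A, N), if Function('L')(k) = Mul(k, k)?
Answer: Rational(-168, 95) ≈ -1.7684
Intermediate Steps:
Function('L')(k) = Pow(k, 2)
N = Rational(-1, 95) (N = Pow(Add(Mul(Mul(Pow(-3, 2), -4), 2), -23), -1) = Pow(Add(Mul(Mul(9, -4), 2), -23), -1) = Pow(Add(Mul(-36, 2), -23), -1) = Pow(Add(-72, -23), -1) = Pow(-95, -1) = Rational(-1, 95) ≈ -0.010526)
A = 168 (A = Mul(-56, -3) = 168)
Mul(A, N) = Mul(168, Rational(-1, 95)) = Rational(-168, 95)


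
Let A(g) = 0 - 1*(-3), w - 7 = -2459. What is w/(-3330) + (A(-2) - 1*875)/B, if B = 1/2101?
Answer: -3050398654/1665 ≈ -1.8321e+6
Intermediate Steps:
w = -2452 (w = 7 - 2459 = -2452)
B = 1/2101 ≈ 0.00047596
A(g) = 3 (A(g) = 0 + 3 = 3)
w/(-3330) + (A(-2) - 1*875)/B = -2452/(-3330) + (3 - 1*875)/(1/2101) = -2452*(-1/3330) + (3 - 875)*2101 = 1226/1665 - 872*2101 = 1226/1665 - 1832072 = -3050398654/1665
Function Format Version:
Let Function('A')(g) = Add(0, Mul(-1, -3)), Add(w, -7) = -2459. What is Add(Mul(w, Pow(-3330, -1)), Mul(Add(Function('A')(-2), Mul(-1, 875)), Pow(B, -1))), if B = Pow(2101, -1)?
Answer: Rational(-3050398654, 1665) ≈ -1.8321e+6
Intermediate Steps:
w = -2452 (w = Add(7, -2459) = -2452)
B = Rational(1, 2101) ≈ 0.00047596
Function('A')(g) = 3 (Function('A')(g) = Add(0, 3) = 3)
Add(Mul(w, Pow(-3330, -1)), Mul(Add(Function('A')(-2), Mul(-1, 875)), Pow(B, -1))) = Add(Mul(-2452, Pow(-3330, -1)), Mul(Add(3, Mul(-1, 875)), Pow(Rational(1, 2101), -1))) = Add(Mul(-2452, Rational(-1, 3330)), Mul(Add(3, -875), 2101)) = Add(Rational(1226, 1665), Mul(-872, 2101)) = Add(Rational(1226, 1665), -1832072) = Rational(-3050398654, 1665)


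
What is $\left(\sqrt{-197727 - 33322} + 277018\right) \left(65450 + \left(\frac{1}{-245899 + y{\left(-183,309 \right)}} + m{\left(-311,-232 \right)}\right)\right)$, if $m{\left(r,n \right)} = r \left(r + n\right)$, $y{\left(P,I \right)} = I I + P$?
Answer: $\frac{9775765246800196}{150601} + \frac{35289278122 i \sqrt{231049}}{150601} \approx 6.4912 \cdot 10^{10} + 1.1263 \cdot 10^{8} i$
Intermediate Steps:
$y{\left(P,I \right)} = P + I^{2}$ ($y{\left(P,I \right)} = I^{2} + P = P + I^{2}$)
$m{\left(r,n \right)} = r \left(n + r\right)$
$\left(\sqrt{-197727 - 33322} + 277018\right) \left(65450 + \left(\frac{1}{-245899 + y{\left(-183,309 \right)}} + m{\left(-311,-232 \right)}\right)\right) = \left(\sqrt{-197727 - 33322} + 277018\right) \left(65450 - \left(- \frac{1}{-245899 - \left(183 - 309^{2}\right)} + 311 \left(-232 - 311\right)\right)\right) = \left(\sqrt{-231049} + 277018\right) \left(65450 + \left(\frac{1}{-245899 + \left(-183 + 95481\right)} - -168873\right)\right) = \left(i \sqrt{231049} + 277018\right) \left(65450 + \left(\frac{1}{-245899 + 95298} + 168873\right)\right) = \left(277018 + i \sqrt{231049}\right) \left(65450 + \left(\frac{1}{-150601} + 168873\right)\right) = \left(277018 + i \sqrt{231049}\right) \left(65450 + \left(- \frac{1}{150601} + 168873\right)\right) = \left(277018 + i \sqrt{231049}\right) \left(65450 + \frac{25432442672}{150601}\right) = \left(277018 + i \sqrt{231049}\right) \frac{35289278122}{150601} = \frac{9775765246800196}{150601} + \frac{35289278122 i \sqrt{231049}}{150601}$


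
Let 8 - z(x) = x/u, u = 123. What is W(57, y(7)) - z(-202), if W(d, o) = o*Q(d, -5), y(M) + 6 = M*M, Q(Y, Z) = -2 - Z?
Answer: 14681/123 ≈ 119.36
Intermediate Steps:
y(M) = -6 + M**2 (y(M) = -6 + M*M = -6 + M**2)
W(d, o) = 3*o (W(d, o) = o*(-2 - 1*(-5)) = o*(-2 + 5) = o*3 = 3*o)
z(x) = 8 - x/123
W(57, y(7)) - z(-202) = 3*(-6 + 7**2) - (8 - 1/123*(-202)) = 3*(-6 + 49) - (8 + 202/123) = 3*43 - 1*1186/123 = 129 - 1186/123 = 14681/123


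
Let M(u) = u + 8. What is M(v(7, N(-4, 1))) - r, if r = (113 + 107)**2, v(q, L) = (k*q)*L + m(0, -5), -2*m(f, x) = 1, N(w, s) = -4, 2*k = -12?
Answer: -96449/2 ≈ -48225.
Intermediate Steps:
k = -6 (k = (1/2)*(-12) = -6)
m(f, x) = -1/2 (m(f, x) = -1/2*1 = -1/2)
v(q, L) = -1/2 - 6*L*q (v(q, L) = (-6*q)*L - 1/2 = -6*L*q - 1/2 = -1/2 - 6*L*q)
r = 48400 (r = 220**2 = 48400)
M(u) = 8 + u
M(v(7, N(-4, 1))) - r = (8 + (-1/2 - 6*(-4)*7)) - 1*48400 = (8 + (-1/2 + 168)) - 48400 = (8 + 335/2) - 48400 = 351/2 - 48400 = -96449/2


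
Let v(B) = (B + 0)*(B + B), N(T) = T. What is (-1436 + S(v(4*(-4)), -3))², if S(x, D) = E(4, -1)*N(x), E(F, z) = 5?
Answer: 1263376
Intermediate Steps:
v(B) = 2*B² (v(B) = B*(2*B) = 2*B²)
S(x, D) = 5*x
(-1436 + S(v(4*(-4)), -3))² = (-1436 + 5*(2*(4*(-4))²))² = (-1436 + 5*(2*(-16)²))² = (-1436 + 5*(2*256))² = (-1436 + 5*512)² = (-1436 + 2560)² = 1124² = 1263376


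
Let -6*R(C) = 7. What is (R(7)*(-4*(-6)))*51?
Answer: -1428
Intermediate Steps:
R(C) = -7/6 (R(C) = -⅙*7 = -7/6)
(R(7)*(-4*(-6)))*51 = -(-14)*(-6)/3*51 = -7/6*24*51 = -28*51 = -1428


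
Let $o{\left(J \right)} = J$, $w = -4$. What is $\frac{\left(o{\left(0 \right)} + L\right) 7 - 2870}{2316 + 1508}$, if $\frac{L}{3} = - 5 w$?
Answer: $- \frac{1225}{1912} \approx -0.64069$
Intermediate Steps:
$L = 60$ ($L = 3 \left(\left(-5\right) \left(-4\right)\right) = 3 \cdot 20 = 60$)
$\frac{\left(o{\left(0 \right)} + L\right) 7 - 2870}{2316 + 1508} = \frac{\left(0 + 60\right) 7 - 2870}{2316 + 1508} = \frac{60 \cdot 7 - 2870}{3824} = \left(420 - 2870\right) \frac{1}{3824} = \left(-2450\right) \frac{1}{3824} = - \frac{1225}{1912}$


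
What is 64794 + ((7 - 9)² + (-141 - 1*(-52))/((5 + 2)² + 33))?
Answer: 5313347/82 ≈ 64797.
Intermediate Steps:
64794 + ((7 - 9)² + (-141 - 1*(-52))/((5 + 2)² + 33)) = 64794 + ((-2)² + (-141 + 52)/(7² + 33)) = 64794 + (4 - 89/(49 + 33)) = 64794 + (4 - 89/82) = 64794 + 239/82 = 5313347/82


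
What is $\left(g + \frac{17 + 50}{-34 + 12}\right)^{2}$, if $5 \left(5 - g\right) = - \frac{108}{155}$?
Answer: $\frac{1274561401}{290702500} \approx 4.3844$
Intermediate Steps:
$g = \frac{3983}{775}$ ($g = 5 - \frac{\left(-108\right) \frac{1}{155}}{5} = 5 - - \frac{108}{775} = 5 + \frac{108}{775} = \frac{3983}{775} \approx 5.1394$)
$\left(g + \frac{17 + 50}{-34 + 12}\right)^{2} = \left(\frac{3983}{775} + \frac{17 + 50}{-34 + 12}\right)^{2} = \left(\frac{3983}{775} + \frac{67}{-22}\right)^{2} = \left(\frac{3983}{775} + 67 \left(- \frac{1}{22}\right)\right)^{2} = \left(\frac{3983}{775} - \frac{67}{22}\right)^{2} = \left(\frac{35701}{17050}\right)^{2} = \frac{1274561401}{290702500}$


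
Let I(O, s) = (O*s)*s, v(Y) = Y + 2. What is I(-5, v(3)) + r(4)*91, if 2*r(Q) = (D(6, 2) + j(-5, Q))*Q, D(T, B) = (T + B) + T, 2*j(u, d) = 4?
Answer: 2787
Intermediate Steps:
v(Y) = 2 + Y
j(u, d) = 2 (j(u, d) = (½)*4 = 2)
D(T, B) = B + 2*T (D(T, B) = (B + T) + T = B + 2*T)
r(Q) = 8*Q (r(Q) = (((2 + 2*6) + 2)*Q)/2 = (((2 + 12) + 2)*Q)/2 = ((14 + 2)*Q)/2 = (16*Q)/2 = 8*Q)
I(O, s) = O*s²
I(-5, v(3)) + r(4)*91 = -5*(2 + 3)² + (8*4)*91 = -5*5² + 32*91 = -5*25 + 2912 = -125 + 2912 = 2787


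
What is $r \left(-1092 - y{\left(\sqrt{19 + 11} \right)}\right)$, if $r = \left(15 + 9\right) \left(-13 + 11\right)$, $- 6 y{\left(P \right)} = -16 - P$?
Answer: $52544 + 8 \sqrt{30} \approx 52588.0$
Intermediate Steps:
$y{\left(P \right)} = \frac{8}{3} + \frac{P}{6}$ ($y{\left(P \right)} = - \frac{-16 - P}{6} = \frac{8}{3} + \frac{P}{6}$)
$r = -48$ ($r = 24 \left(-2\right) = -48$)
$r \left(-1092 - y{\left(\sqrt{19 + 11} \right)}\right) = - 48 \left(-1092 - \left(\frac{8}{3} + \frac{\sqrt{19 + 11}}{6}\right)\right) = - 48 \left(-1092 - \left(\frac{8}{3} + \frac{\sqrt{30}}{6}\right)\right) = - 48 \left(- \frac{3284}{3} - \frac{\sqrt{30}}{6}\right) = 52544 + 8 \sqrt{30}$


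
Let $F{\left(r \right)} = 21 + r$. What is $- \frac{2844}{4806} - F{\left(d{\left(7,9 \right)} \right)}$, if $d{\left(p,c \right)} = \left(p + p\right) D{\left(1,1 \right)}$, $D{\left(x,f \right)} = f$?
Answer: $- \frac{9503}{267} \approx -35.592$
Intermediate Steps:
$d{\left(p,c \right)} = 2 p$ ($d{\left(p,c \right)} = \left(p + p\right) 1 = 2 p 1 = 2 p$)
$- \frac{2844}{4806} - F{\left(d{\left(7,9 \right)} \right)} = - \frac{2844}{4806} - \left(21 + 2 \cdot 7\right) = \left(-2844\right) \frac{1}{4806} - \left(21 + 14\right) = - \frac{158}{267} - 35 = - \frac{9503}{267}$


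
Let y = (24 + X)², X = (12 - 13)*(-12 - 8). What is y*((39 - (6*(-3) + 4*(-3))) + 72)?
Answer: 272976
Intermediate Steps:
X = 20 (X = -1*(-20) = 20)
y = 1936 (y = (24 + 20)² = 44² = 1936)
y*((39 - (6*(-3) + 4*(-3))) + 72) = 1936*((39 - (6*(-3) + 4*(-3))) + 72) = 1936*((39 - (-18 - 12)) + 72) = 1936*((39 - 1*(-30)) + 72) = 1936*((39 + 30) + 72) = 1936*(69 + 72) = 1936*141 = 272976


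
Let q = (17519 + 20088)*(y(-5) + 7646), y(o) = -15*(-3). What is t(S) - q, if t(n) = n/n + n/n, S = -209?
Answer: -289235435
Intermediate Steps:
y(o) = 45
t(n) = 2 (t(n) = 1 + 1 = 2)
q = 289235437 (q = (17519 + 20088)*(45 + 7646) = 37607*7691 = 289235437)
t(S) - q = 2 - 1*289235437 = 2 - 289235437 = -289235435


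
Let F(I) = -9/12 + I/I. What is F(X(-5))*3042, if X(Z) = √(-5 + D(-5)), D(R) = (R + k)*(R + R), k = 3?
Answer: 1521/2 ≈ 760.50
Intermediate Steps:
D(R) = 2*R*(3 + R) (D(R) = (R + 3)*(R + R) = (3 + R)*(2*R) = 2*R*(3 + R))
X(Z) = √15 (X(Z) = √(-5 + 2*(-5)*(3 - 5)) = √(-5 + 2*(-5)*(-2)) = √(-5 + 20) = √15)
F(I) = ¼ (F(I) = -9*1/12 + 1 = -¾ + 1 = ¼)
F(X(-5))*3042 = (¼)*3042 = 1521/2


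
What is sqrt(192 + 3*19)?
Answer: sqrt(249) ≈ 15.780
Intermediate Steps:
sqrt(192 + 3*19) = sqrt(192 + 57) = sqrt(249)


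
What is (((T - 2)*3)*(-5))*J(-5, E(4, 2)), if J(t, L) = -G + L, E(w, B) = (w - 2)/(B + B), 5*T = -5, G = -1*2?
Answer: 225/2 ≈ 112.50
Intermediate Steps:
G = -2
T = -1 (T = (⅕)*(-5) = -1)
E(w, B) = (-2 + w)/(2*B) (E(w, B) = (-2 + w)/((2*B)) = (-2 + w)*(1/(2*B)) = (-2 + w)/(2*B))
J(t, L) = 2 + L (J(t, L) = -1*(-2) + L = 2 + L)
(((T - 2)*3)*(-5))*J(-5, E(4, 2)) = (((-1 - 2)*3)*(-5))*(2 + (½)*(-2 + 4)/2) = (-3*3*(-5))*(2 + (½)*(½)*2) = (-9*(-5))*(2 + ½) = 45*(5/2) = 225/2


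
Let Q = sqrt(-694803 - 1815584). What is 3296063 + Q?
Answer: 3296063 + 11*I*sqrt(20747) ≈ 3.2961e+6 + 1584.4*I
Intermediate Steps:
Q = 11*I*sqrt(20747) (Q = sqrt(-2510387) = 11*I*sqrt(20747) ≈ 1584.4*I)
3296063 + Q = 3296063 + 11*I*sqrt(20747)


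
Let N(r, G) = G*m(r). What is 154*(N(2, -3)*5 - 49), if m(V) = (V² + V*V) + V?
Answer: -30646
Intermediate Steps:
m(V) = V + 2*V² (m(V) = (V² + V²) + V = 2*V² + V = V + 2*V²)
N(r, G) = G*r*(1 + 2*r) (N(r, G) = G*(r*(1 + 2*r)) = G*r*(1 + 2*r))
154*(N(2, -3)*5 - 49) = 154*(-3*2*(1 + 2*2)*5 - 49) = 154*(-3*2*(1 + 4)*5 - 49) = 154*(-3*2*5*5 - 49) = 154*(-30*5 - 49) = 154*(-150 - 49) = 154*(-199) = -30646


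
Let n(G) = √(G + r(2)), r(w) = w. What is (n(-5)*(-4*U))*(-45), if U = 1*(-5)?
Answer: -900*I*√3 ≈ -1558.8*I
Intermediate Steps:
n(G) = √(2 + G) (n(G) = √(G + 2) = √(2 + G))
U = -5
(n(-5)*(-4*U))*(-45) = (√(2 - 5)*(-4*(-5)))*(-45) = (√(-3)*20)*(-45) = ((I*√3)*20)*(-45) = (20*I*√3)*(-45) = -900*I*√3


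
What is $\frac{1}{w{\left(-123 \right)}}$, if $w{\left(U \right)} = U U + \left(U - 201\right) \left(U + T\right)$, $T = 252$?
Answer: $- \frac{1}{26667} \approx -3.75 \cdot 10^{-5}$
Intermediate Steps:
$w{\left(U \right)} = U^{2} + \left(-201 + U\right) \left(252 + U\right)$ ($w{\left(U \right)} = U U + \left(U - 201\right) \left(U + 252\right) = U^{2} + \left(-201 + U\right) \left(252 + U\right)$)
$\frac{1}{w{\left(-123 \right)}} = \frac{1}{-50652 + 2 \left(-123\right)^{2} + 51 \left(-123\right)} = \frac{1}{-50652 + 2 \cdot 15129 - 6273} = \frac{1}{-50652 + 30258 - 6273} = \frac{1}{-26667} = - \frac{1}{26667}$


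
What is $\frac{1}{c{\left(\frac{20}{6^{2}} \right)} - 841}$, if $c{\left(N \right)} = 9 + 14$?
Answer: $- \frac{1}{818} \approx -0.0012225$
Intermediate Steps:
$c{\left(N \right)} = 23$
$\frac{1}{c{\left(\frac{20}{6^{2}} \right)} - 841} = \frac{1}{23 - 841} = \frac{1}{-818} = - \frac{1}{818}$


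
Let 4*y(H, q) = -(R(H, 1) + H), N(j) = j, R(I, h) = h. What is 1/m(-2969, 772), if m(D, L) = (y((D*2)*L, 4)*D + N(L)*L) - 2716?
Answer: -4/13607923743 ≈ -2.9395e-10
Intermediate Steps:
y(H, q) = -¼ - H/4 (y(H, q) = (-(1 + H))/4 = (-1 - H)/4 = -¼ - H/4)
m(D, L) = -2716 + L² + D*(-¼ - D*L/2) (m(D, L) = ((-¼ - D*2*L/4)*D + L*L) - 2716 = ((-¼ - 2*D*L/4)*D + L²) - 2716 = ((-¼ - D*L/2)*D + L²) - 2716 = (D*(-¼ - D*L/2) + L²) - 2716 = (L² + D*(-¼ - D*L/2)) - 2716 = -2716 + L² + D*(-¼ - D*L/2))
1/m(-2969, 772) = 1/(-2716 + 772² - ¼*(-2969) - ½*772*(-2969)²) = 1/(-2716 + 595984 + 2969/4 - ½*772*8814961) = 1/(-2716 + 595984 + 2969/4 - 3402574946) = 1/(-13607923743/4) = -4/13607923743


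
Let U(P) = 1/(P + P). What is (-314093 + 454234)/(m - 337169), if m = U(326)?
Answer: -91371932/219834187 ≈ -0.41564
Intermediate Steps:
U(P) = 1/(2*P)
m = 1/652 (m = (1/2)/326 = (1/2)*(1/326) = 1/652 ≈ 0.0015337)
(-314093 + 454234)/(m - 337169) = (-314093 + 454234)/(1/652 - 337169) = 140141/(-219834187/652) = 140141*(-652/219834187) = -91371932/219834187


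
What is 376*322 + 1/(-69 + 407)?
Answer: 40922337/338 ≈ 1.2107e+5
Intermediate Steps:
376*322 + 1/(-69 + 407) = 121072 + 1/338 = 40922337/338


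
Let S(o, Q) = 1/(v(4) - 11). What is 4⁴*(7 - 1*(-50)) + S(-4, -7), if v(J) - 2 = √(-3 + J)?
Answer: 116735/8 ≈ 14592.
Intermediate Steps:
v(J) = 2 + √(-3 + J)
S(o, Q) = -⅛ (S(o, Q) = 1/((2 + √(-3 + 4)) - 11) = 1/((2 + √1) - 11) = 1/((2 + 1) - 11) = 1/(3 - 11) = 1/(-8) = -⅛)
4⁴*(7 - 1*(-50)) + S(-4, -7) = 4⁴*(7 - 1*(-50)) - ⅛ = 256*(7 + 50) - ⅛ = 256*57 - ⅛ = 14592 - ⅛ = 116735/8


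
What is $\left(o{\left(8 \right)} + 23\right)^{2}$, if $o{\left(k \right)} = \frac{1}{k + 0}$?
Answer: $\frac{34225}{64} \approx 534.77$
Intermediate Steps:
$o{\left(k \right)} = \frac{1}{k}$
$\left(o{\left(8 \right)} + 23\right)^{2} = \left(\frac{1}{8} + 23\right)^{2} = \left(\frac{185}{8}\right)^{2} = \frac{34225}{64}$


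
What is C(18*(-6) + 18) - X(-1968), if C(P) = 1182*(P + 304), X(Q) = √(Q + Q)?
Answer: 252948 - 4*I*√246 ≈ 2.5295e+5 - 62.738*I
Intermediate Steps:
X(Q) = √2*√Q (X(Q) = √(2*Q) = √2*√Q)
C(P) = 359328 + 1182*P (C(P) = 1182*(304 + P) = 359328 + 1182*P)
C(18*(-6) + 18) - X(-1968) = (359328 + 1182*(18*(-6) + 18)) - √2*√(-1968) = (359328 + 1182*(-108 + 18)) - √2*4*I*√123 = (359328 + 1182*(-90)) - 4*I*√246 = (359328 - 106380) - 4*I*√246 = 252948 - 4*I*√246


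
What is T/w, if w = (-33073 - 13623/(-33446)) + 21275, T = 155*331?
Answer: -343189406/78916457 ≈ -4.3488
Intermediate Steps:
T = 51305
w = -394582285/33446 (w = (-33073 - 13623*(-1/33446)) + 21275 = (-33073 + 13623/33446) + 21275 = -1106145935/33446 + 21275 = -394582285/33446 ≈ -11798.)
T/w = 51305/(-394582285/33446) = 51305*(-33446/394582285) = -343189406/78916457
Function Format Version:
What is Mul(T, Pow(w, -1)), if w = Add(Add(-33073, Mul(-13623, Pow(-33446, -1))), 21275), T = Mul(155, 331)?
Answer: Rational(-343189406, 78916457) ≈ -4.3488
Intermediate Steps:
T = 51305
w = Rational(-394582285, 33446) (w = Add(Add(-33073, Mul(-13623, Rational(-1, 33446))), 21275) = Add(Add(-33073, Rational(13623, 33446)), 21275) = Add(Rational(-1106145935, 33446), 21275) = Rational(-394582285, 33446) ≈ -11798.)
Mul(T, Pow(w, -1)) = Mul(51305, Pow(Rational(-394582285, 33446), -1)) = Mul(51305, Rational(-33446, 394582285)) = Rational(-343189406, 78916457)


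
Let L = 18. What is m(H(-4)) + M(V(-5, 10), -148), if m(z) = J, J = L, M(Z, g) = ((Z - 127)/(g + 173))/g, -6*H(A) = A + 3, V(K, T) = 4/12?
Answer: 10009/555 ≈ 18.034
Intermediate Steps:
V(K, T) = 1/3 (V(K, T) = 4*(1/12) = 1/3)
H(A) = -1/2 - A/6 (H(A) = -(A + 3)/6 = -(3 + A)/6 = -1/2 - A/6)
M(Z, g) = (-127 + Z)/(g*(173 + g)) (M(Z, g) = ((-127 + Z)/(173 + g))/g = (-127 + Z)/(g*(173 + g)))
J = 18
m(z) = 18
m(H(-4)) + M(V(-5, 10), -148) = 18 + (-127 + 1/3)/((-148)*(173 - 148)) = 18 - 1/148*(-380/3)/25 = 18 - 1/148*1/25*(-380/3) = 18 + 19/555 = 10009/555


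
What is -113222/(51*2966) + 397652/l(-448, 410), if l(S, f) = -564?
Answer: -836320620/1184917 ≈ -705.80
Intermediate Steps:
-113222/(51*2966) + 397652/l(-448, 410) = -113222/(51*2966) + 397652/(-564) = -113222/151266 + 397652*(-1/564) = -113222*1/151266 - 99413/141 = -56611/75633 - 99413/141 = -836320620/1184917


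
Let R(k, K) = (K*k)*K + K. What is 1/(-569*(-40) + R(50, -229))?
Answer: 1/2644581 ≈ 3.7813e-7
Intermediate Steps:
R(k, K) = K + k*K² (R(k, K) = k*K² + K = K + k*K²)
1/(-569*(-40) + R(50, -229)) = 1/(-569*(-40) - 229*(1 - 229*50)) = 1/(22760 - 229*(1 - 11450)) = 1/(22760 - 229*(-11449)) = 1/(22760 + 2621821) = 1/2644581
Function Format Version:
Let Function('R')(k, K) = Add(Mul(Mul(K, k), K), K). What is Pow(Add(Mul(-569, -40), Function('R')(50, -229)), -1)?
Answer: Rational(1, 2644581) ≈ 3.7813e-7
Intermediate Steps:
Function('R')(k, K) = Add(K, Mul(k, Pow(K, 2))) (Function('R')(k, K) = Add(Mul(k, Pow(K, 2)), K) = Add(K, Mul(k, Pow(K, 2))))
Pow(Add(Mul(-569, -40), Function('R')(50, -229)), -1) = Pow(Add(Mul(-569, -40), Mul(-229, Add(1, Mul(-229, 50)))), -1) = Pow(Add(22760, Mul(-229, Add(1, -11450))), -1) = Pow(Add(22760, Mul(-229, -11449)), -1) = Pow(Add(22760, 2621821), -1) = Pow(2644581, -1) = Rational(1, 2644581)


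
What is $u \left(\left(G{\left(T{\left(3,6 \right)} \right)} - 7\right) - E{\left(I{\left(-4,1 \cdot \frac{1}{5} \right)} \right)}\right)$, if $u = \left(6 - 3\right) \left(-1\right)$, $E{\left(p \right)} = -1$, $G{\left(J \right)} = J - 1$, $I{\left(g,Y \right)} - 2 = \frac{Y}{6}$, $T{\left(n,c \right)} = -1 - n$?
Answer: $33$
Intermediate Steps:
$I{\left(g,Y \right)} = 2 + \frac{Y}{6}$
$G{\left(J \right)} = -1 + J$
$u = -3$ ($u = 3 \left(-1\right) = -3$)
$u \left(\left(G{\left(T{\left(3,6 \right)} \right)} - 7\right) - E{\left(I{\left(-4,1 \cdot \frac{1}{5} \right)} \right)}\right) = - 3 \left(\left(\left(-1 - 4\right) - 7\right) - -1\right) = - 3 \left(\left(\left(-1 - 4\right) - 7\right) + 1\right) = - 3 \left(\left(-5 - 7\right) + 1\right) = - 3 \left(-12 + 1\right) = \left(-3\right) \left(-11\right) = 33$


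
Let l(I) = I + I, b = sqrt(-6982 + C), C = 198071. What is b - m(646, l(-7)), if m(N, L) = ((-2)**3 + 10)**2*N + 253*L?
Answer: 958 + sqrt(191089) ≈ 1395.1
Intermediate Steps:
b = sqrt(191089) (b = sqrt(-6982 + 198071) = sqrt(191089) ≈ 437.14)
l(I) = 2*I
m(N, L) = 4*N + 253*L (m(N, L) = (-8 + 10)**2*N + 253*L = 2**2*N + 253*L = 4*N + 253*L)
b - m(646, l(-7)) = sqrt(191089) - (4*646 + 253*(2*(-7))) = sqrt(191089) - (2584 + 253*(-14)) = sqrt(191089) - (2584 - 3542) = sqrt(191089) - 1*(-958) = sqrt(191089) + 958 = 958 + sqrt(191089)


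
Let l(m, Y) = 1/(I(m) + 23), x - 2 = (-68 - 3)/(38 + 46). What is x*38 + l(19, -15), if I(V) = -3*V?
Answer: 15655/357 ≈ 43.852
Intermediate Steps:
x = 97/84 (x = 2 + (-68 - 3)/(38 + 46) = 2 - 71/84 = 97/84 ≈ 1.1548)
l(m, Y) = 1/(23 - 3*m) (l(m, Y) = 1/(-3*m + 23) = 1/(23 - 3*m))
x*38 + l(19, -15) = (97/84)*38 - 1/(-23 + 3*19) = 1843/42 - 1/(-23 + 57) = 1843/42 - 1/34 = 15655/357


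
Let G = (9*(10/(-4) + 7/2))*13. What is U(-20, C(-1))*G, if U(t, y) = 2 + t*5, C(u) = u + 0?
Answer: -11466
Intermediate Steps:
C(u) = u
U(t, y) = 2 + 5*t
G = 117 (G = (9*(10*(-¼) + 7*(½)))*13 = (9*(-5/2 + 7/2))*13 = (9*1)*13 = 9*13 = 117)
U(-20, C(-1))*G = (2 + 5*(-20))*117 = (2 - 100)*117 = -98*117 = -11466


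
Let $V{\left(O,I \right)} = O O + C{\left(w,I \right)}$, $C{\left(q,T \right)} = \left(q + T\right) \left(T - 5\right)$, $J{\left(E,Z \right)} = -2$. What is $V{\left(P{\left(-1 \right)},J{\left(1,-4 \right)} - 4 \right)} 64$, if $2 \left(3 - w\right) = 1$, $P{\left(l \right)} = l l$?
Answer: $2528$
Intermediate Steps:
$P{\left(l \right)} = l^{2}$
$w = \frac{5}{2}$ ($w = 3 - \frac{1}{2} = \frac{5}{2} \approx 2.5$)
$C{\left(q,T \right)} = \left(-5 + T\right) \left(T + q\right)$ ($C{\left(q,T \right)} = \left(T + q\right) \left(-5 + T\right) = \left(-5 + T\right) \left(T + q\right)$)
$V{\left(O,I \right)} = - \frac{25}{2} + I^{2} + O^{2} - \frac{5 I}{2}$ ($V{\left(O,I \right)} = O O + \left(I^{2} - 5 I - \frac{25}{2} + I \frac{5}{2}\right) = O^{2} + \left(I^{2} - 5 I - \frac{25}{2} + \frac{5 I}{2}\right) = O^{2} - \left(\frac{25}{2} - I^{2} + \frac{5 I}{2}\right) = - \frac{25}{2} + I^{2} + O^{2} - \frac{5 I}{2}$)
$V{\left(P{\left(-1 \right)},J{\left(1,-4 \right)} - 4 \right)} 64 = \left(- \frac{25}{2} + \left(-2 - 4\right)^{2} + \left(\left(-1\right)^{2}\right)^{2} - \frac{5 \left(-2 - 4\right)}{2}\right) 64 = \left(- \frac{25}{2} + \left(-2 - 4\right)^{2} + 1^{2} - \frac{5 \left(-2 - 4\right)}{2}\right) 64 = \left(- \frac{25}{2} + \left(-6\right)^{2} + 1 - -15\right) 64 = \left(- \frac{25}{2} + 36 + 1 + 15\right) 64 = \frac{79}{2} \cdot 64 = 2528$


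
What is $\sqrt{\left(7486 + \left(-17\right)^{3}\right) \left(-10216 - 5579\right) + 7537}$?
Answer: $i \sqrt{40632998} \approx 6374.4 i$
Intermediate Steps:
$\sqrt{\left(7486 + \left(-17\right)^{3}\right) \left(-10216 - 5579\right) + 7537} = \sqrt{\left(7486 - 4913\right) \left(-15795\right) + 7537} = \sqrt{2573 \left(-15795\right) + 7537} = \sqrt{-40640535 + 7537} = \sqrt{-40632998} = i \sqrt{40632998}$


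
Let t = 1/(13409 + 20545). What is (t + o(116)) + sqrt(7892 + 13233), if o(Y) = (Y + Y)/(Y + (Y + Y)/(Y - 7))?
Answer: 2467361/1256298 + 65*sqrt(5) ≈ 147.31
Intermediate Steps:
t = 1/33954 ≈ 2.9452e-5
o(Y) = 2*Y/(Y + 2*Y/(-7 + Y)) (o(Y) = (2*Y)/(Y + (2*Y)/(-7 + Y)) = (2*Y)/(Y + 2*Y/(-7 + Y)) = 2*Y/(Y + 2*Y/(-7 + Y)))
(t + o(116)) + sqrt(7892 + 13233) = (1/33954 + 2*(-7 + 116)/(-5 + 116)) + sqrt(7892 + 13233) = (1/33954 + 2*109/111) + sqrt(21125) = (1/33954 + 2*(1/111)*109) + 65*sqrt(5) = (1/33954 + 218/111) + 65*sqrt(5) = 2467361/1256298 + 65*sqrt(5)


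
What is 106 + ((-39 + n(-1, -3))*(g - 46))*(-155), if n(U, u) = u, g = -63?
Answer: -709484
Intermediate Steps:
106 + ((-39 + n(-1, -3))*(g - 46))*(-155) = 106 + ((-39 - 3)*(-63 - 46))*(-155) = 106 - 42*(-109)*(-155) = 106 + 4578*(-155) = 106 - 709590 = -709484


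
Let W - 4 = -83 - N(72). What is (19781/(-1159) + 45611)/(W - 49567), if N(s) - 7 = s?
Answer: -17614456/19210425 ≈ -0.91692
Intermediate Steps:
N(s) = 7 + s
W = -158 (W = 4 + (-83 - (7 + 72)) = 4 + (-83 - 1*79) = 4 + (-83 - 79) = 4 - 162 = -158)
(19781/(-1159) + 45611)/(W - 49567) = (19781/(-1159) + 45611)/(-158 - 49567) = (19781*(-1/1159) + 45611)/(-49725) = (-19781/1159 + 45611)*(-1/49725) = (52843368/1159)*(-1/49725) = -17614456/19210425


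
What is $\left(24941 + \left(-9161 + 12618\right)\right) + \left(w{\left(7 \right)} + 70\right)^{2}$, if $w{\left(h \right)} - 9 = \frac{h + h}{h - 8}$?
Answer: $32623$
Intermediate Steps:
$w{\left(h \right)} = 9 + \frac{2 h}{-8 + h}$ ($w{\left(h \right)} = 9 + \frac{h + h}{h - 8} = 9 + \frac{2 h}{-8 + h}$)
$\left(24941 + \left(-9161 + 12618\right)\right) + \left(w{\left(7 \right)} + 70\right)^{2} = \left(24941 + \left(-9161 + 12618\right)\right) + \left(\frac{-72 + 11 \cdot 7}{-8 + 7} + 70\right)^{2} = \left(24941 + 3457\right) + \left(\frac{-72 + 77}{-1} + 70\right)^{2} = 28398 + \left(\left(-1\right) 5 + 70\right)^{2} = 28398 + \left(-5 + 70\right)^{2} = 28398 + 65^{2} = 28398 + 4225 = 32623$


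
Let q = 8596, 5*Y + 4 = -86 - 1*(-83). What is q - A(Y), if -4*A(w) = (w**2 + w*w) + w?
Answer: 859663/100 ≈ 8596.6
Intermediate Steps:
Y = -7/5 (Y = -4/5 + (-86 - 1*(-83))/5 = -4/5 + (-86 + 83)/5 = -4/5 + (1/5)*(-3) = -4/5 - 3/5 = -7/5 ≈ -1.4000)
A(w) = -w**2/2 - w/4 (A(w) = -((w**2 + w*w) + w)/4 = -((w**2 + w**2) + w)/4 = -(2*w**2 + w)/4 = -(w + 2*w**2)/4 = -w**2/2 - w/4)
q - A(Y) = 8596 - (-1)*(-7)*(1 + 2*(-7/5))/(4*5) = 8596 - (-1)*(-7)*(1 - 14/5)/(4*5) = 8596 - (-1)*(-7)*(-9)/(4*5*5) = 8596 - 1*(-63/100) = 8596 + 63/100 = 859663/100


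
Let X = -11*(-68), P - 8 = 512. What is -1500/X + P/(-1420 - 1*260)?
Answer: -18181/7854 ≈ -2.3149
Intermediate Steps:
P = 520 (P = 8 + 512 = 520)
X = 748
-1500/X + P/(-1420 - 1*260) = -1500/748 + 520/(-1420 - 1*260) = -1500*1/748 + 520/(-1420 - 260) = -375/187 + 520/(-1680) = -375/187 + 520*(-1/1680) = -375/187 - 13/42 = -18181/7854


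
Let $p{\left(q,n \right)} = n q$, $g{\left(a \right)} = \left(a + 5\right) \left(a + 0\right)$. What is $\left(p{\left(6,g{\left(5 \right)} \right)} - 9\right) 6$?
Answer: $1746$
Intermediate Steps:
$g{\left(a \right)} = a \left(5 + a\right)$ ($g{\left(a \right)} = \left(5 + a\right) a = a \left(5 + a\right)$)
$\left(p{\left(6,g{\left(5 \right)} \right)} - 9\right) 6 = \left(5 \left(5 + 5\right) 6 - 9\right) 6 = \left(5 \cdot 10 \cdot 6 - 9\right) 6 = \left(50 \cdot 6 - 9\right) 6 = \left(300 - 9\right) 6 = 291 \cdot 6 = 1746$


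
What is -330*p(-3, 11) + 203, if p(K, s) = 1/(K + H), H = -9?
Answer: 461/2 ≈ 230.50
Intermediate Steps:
p(K, s) = 1/(-9 + K) (p(K, s) = 1/(K - 9) = 1/(-9 + K))
-330*p(-3, 11) + 203 = -330/(-9 - 3) + 203 = -330/(-12) + 203 = -330*(-1/12) + 203 = 55/2 + 203 = 461/2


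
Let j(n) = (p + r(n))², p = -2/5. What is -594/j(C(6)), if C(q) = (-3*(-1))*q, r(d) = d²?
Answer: -7425/1308962 ≈ -0.0056724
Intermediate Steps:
C(q) = 3*q
p = -⅖ (p = -2*⅕ = -⅖ ≈ -0.40000)
j(n) = (-⅖ + n²)²
-594/j(C(6)) = -594*25/(-2 + 5*(3*6)²)² = -594*25/(-2 + 5*18²)² = -594*25/(-2 + 5*324)² = -594*25/(-2 + 1620)² = -594/((1/25)*1618²) = -594/((1/25)*2617924) = -594/2617924/25 = -594*25/2617924 = -7425/1308962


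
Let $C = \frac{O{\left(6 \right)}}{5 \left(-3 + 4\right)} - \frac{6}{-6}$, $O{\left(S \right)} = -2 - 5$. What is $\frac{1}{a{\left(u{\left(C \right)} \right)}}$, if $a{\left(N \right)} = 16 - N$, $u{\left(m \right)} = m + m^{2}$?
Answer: $\frac{25}{406} \approx 0.061576$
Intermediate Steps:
$O{\left(S \right)} = -7$
$C = - \frac{2}{5}$ ($C = - \frac{7}{5 \left(-3 + 4\right)} - \frac{6}{-6} = - \frac{7}{5 \cdot 1} - -1 = - \frac{7}{5} + 1 = - \frac{2}{5} \approx -0.4$)
$\frac{1}{a{\left(u{\left(C \right)} \right)}} = \frac{1}{16 - - \frac{2 \left(1 - \frac{2}{5}\right)}{5}} = \frac{1}{16 - \left(- \frac{2}{5}\right) \frac{3}{5}} = \frac{1}{16 - - \frac{6}{25}} = \frac{1}{16 + \frac{6}{25}} = \frac{1}{\frac{406}{25}} = \frac{25}{406}$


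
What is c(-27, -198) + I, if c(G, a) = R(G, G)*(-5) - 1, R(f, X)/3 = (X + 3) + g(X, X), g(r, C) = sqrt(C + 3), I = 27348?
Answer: 27707 - 30*I*sqrt(6) ≈ 27707.0 - 73.485*I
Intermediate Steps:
g(r, C) = sqrt(3 + C)
R(f, X) = 9 + 3*X + 3*sqrt(3 + X) (R(f, X) = 3*((X + 3) + sqrt(3 + X)) = 3*((3 + X) + sqrt(3 + X)) = 3*(3 + X + sqrt(3 + X)) = 9 + 3*X + 3*sqrt(3 + X))
c(G, a) = -46 - 15*G - 15*sqrt(3 + G) (c(G, a) = (9 + 3*G + 3*sqrt(3 + G))*(-5) - 1 = (-45 - 15*G - 15*sqrt(3 + G)) - 1 = -46 - 15*G - 15*sqrt(3 + G))
c(-27, -198) + I = (-46 - 15*(-27) - 15*sqrt(3 - 27)) + 27348 = (-46 + 405 - 30*I*sqrt(6)) + 27348 = (359 - 30*I*sqrt(6)) + 27348 = 27707 - 30*I*sqrt(6)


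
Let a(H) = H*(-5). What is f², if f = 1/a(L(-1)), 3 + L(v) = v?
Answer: 1/400 ≈ 0.0025000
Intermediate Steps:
L(v) = -3 + v
a(H) = -5*H
f = 1/20 (f = 1/(-5*(-3 - 1)) = 1/(-5*(-4)) = 1/20 ≈ 0.050000)
f² = (1/20)² = 1/400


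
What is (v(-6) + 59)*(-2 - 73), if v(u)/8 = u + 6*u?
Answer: 20775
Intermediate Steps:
v(u) = 56*u (v(u) = 8*(u + 6*u) = 8*(7*u) = 56*u)
(v(-6) + 59)*(-2 - 73) = (56*(-6) + 59)*(-2 - 73) = (-336 + 59)*(-75) = -277*(-75) = 20775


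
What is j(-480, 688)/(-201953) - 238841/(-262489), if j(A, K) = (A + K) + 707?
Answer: 47994479038/53010441017 ≈ 0.90538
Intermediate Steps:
j(A, K) = 707 + A + K
j(-480, 688)/(-201953) - 238841/(-262489) = (707 - 480 + 688)/(-201953) - 238841/(-262489) = 915*(-1/201953) - 238841*(-1/262489) = -915/201953 + 238841/262489 = 47994479038/53010441017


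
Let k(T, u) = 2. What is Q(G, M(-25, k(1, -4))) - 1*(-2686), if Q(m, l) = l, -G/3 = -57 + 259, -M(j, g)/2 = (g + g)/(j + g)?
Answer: 61786/23 ≈ 2686.3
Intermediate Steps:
M(j, g) = -4*g/(g + j) (M(j, g) = -2*(g + g)/(j + g) = -2*2*g/(g + j) = -4*g/(g + j))
G = -606 (G = -3*(-57 + 259) = -3*202 = -606)
Q(G, M(-25, k(1, -4))) - 1*(-2686) = -4*2/(2 - 25) - 1*(-2686) = -4*2/(-23) + 2686 = -4*2*(-1/23) + 2686 = 8/23 + 2686 = 61786/23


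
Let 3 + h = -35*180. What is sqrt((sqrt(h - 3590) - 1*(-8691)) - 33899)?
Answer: sqrt(-25208 + I*sqrt(9893)) ≈ 0.3132 + 158.77*I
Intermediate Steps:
h = -6303 (h = -3 - 35*180 = -3 - 6300 = -6303)
sqrt((sqrt(h - 3590) - 1*(-8691)) - 33899) = sqrt((sqrt(-6303 - 3590) - 1*(-8691)) - 33899) = sqrt((sqrt(-9893) + 8691) - 33899) = sqrt((I*sqrt(9893) + 8691) - 33899) = sqrt((8691 + I*sqrt(9893)) - 33899) = sqrt(-25208 + I*sqrt(9893))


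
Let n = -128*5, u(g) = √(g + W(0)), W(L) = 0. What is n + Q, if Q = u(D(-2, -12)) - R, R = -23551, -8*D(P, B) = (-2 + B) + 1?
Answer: 22911 + √26/4 ≈ 22912.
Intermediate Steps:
D(P, B) = ⅛ - B/8 (D(P, B) = -((-2 + B) + 1)/8 = -(-1 + B)/8 = ⅛ - B/8)
u(g) = √g (u(g) = √(g + 0) = √g)
n = -640
Q = 23551 + √26/4 (Q = √(⅛ - ⅛*(-12)) - 1*(-23551) = √(⅛ + 3/2) + 23551 = √(13/8) + 23551 = √26/4 + 23551 = 23551 + √26/4 ≈ 23552.)
n + Q = -640 + (23551 + √26/4) = 22911 + √26/4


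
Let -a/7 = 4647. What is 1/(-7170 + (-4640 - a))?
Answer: 1/20719 ≈ 4.8265e-5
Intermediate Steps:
a = -32529 (a = -7*4647 = -32529)
1/(-7170 + (-4640 - a)) = 1/(-7170 + (-4640 - 1*(-32529))) = 1/(-7170 + (-4640 + 32529)) = 1/(-7170 + 27889) = 1/20719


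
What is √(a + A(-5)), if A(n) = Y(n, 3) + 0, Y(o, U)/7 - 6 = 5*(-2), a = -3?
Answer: I*√31 ≈ 5.5678*I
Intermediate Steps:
Y(o, U) = -28 (Y(o, U) = 42 + 7*(5*(-2)) = 42 + 7*(-10) = 42 - 70 = -28)
A(n) = -28 (A(n) = -28 + 0 = -28)
√(a + A(-5)) = √(-3 - 28) = √(-31) = I*√31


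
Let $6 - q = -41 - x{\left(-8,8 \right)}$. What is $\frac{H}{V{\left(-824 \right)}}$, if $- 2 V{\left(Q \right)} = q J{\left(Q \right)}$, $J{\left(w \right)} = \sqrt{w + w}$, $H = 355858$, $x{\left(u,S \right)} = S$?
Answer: $\frac{177929 i \sqrt{103}}{5665} \approx 318.76 i$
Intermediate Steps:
$J{\left(w \right)} = \sqrt{2} \sqrt{w}$ ($J{\left(w \right)} = \sqrt{2 w} = \sqrt{2} \sqrt{w}$)
$q = 55$ ($q = 6 - \left(-41 - 8\right) = 6 - -49 = 6 + 49 = 55$)
$V{\left(Q \right)} = - \frac{55 \sqrt{2} \sqrt{Q}}{2}$
$\frac{H}{V{\left(-824 \right)}} = \frac{355858}{\left(- \frac{55}{2}\right) \sqrt{2} \sqrt{-824}} = \frac{355858}{\left(- \frac{55}{2}\right) \sqrt{2} \cdot 2 i \sqrt{206}} = \frac{355858}{\left(-110\right) i \sqrt{103}} = 355858 \frac{i \sqrt{103}}{11330} = \frac{177929 i \sqrt{103}}{5665}$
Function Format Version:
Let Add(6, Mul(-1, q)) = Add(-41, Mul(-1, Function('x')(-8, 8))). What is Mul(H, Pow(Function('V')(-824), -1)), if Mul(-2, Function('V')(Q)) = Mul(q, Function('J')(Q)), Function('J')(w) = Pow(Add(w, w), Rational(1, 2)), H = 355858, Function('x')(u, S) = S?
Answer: Mul(Rational(177929, 5665), I, Pow(103, Rational(1, 2))) ≈ Mul(318.76, I)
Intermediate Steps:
Function('J')(w) = Mul(Pow(2, Rational(1, 2)), Pow(w, Rational(1, 2))) (Function('J')(w) = Pow(Mul(2, w), Rational(1, 2)) = Mul(Pow(2, Rational(1, 2)), Pow(w, Rational(1, 2))))
q = 55 (q = Add(6, Mul(-1, Add(-41, Mul(-1, 8)))) = Add(6, Mul(-1, Add(-41, -8))) = Add(6, Mul(-1, -49)) = Add(6, 49) = 55)
Function('V')(Q) = Mul(Rational(-55, 2), Pow(2, Rational(1, 2)), Pow(Q, Rational(1, 2))) (Function('V')(Q) = Mul(Rational(-1, 2), Mul(55, Mul(Pow(2, Rational(1, 2)), Pow(Q, Rational(1, 2))))) = Mul(Rational(-1, 2), Mul(55, Pow(2, Rational(1, 2)), Pow(Q, Rational(1, 2)))) = Mul(Rational(-55, 2), Pow(2, Rational(1, 2)), Pow(Q, Rational(1, 2))))
Mul(H, Pow(Function('V')(-824), -1)) = Mul(355858, Pow(Mul(Rational(-55, 2), Pow(2, Rational(1, 2)), Pow(-824, Rational(1, 2))), -1)) = Mul(355858, Pow(Mul(Rational(-55, 2), Pow(2, Rational(1, 2)), Mul(2, I, Pow(206, Rational(1, 2)))), -1)) = Mul(355858, Pow(Mul(-110, I, Pow(103, Rational(1, 2))), -1)) = Mul(355858, Mul(Rational(1, 11330), I, Pow(103, Rational(1, 2)))) = Mul(Rational(177929, 5665), I, Pow(103, Rational(1, 2)))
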